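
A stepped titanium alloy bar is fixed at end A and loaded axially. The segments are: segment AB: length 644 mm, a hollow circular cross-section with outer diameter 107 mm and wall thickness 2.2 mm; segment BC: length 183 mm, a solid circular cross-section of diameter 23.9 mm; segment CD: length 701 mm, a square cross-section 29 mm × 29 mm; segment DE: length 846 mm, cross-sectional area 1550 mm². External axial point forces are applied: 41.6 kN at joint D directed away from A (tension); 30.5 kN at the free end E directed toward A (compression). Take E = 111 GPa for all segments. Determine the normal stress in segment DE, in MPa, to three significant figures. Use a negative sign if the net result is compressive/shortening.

Internal axial forces (sectioning from the free end, tension +): N_DE = -30.5 kN, N_CD = 11.1 kN, N_BC = 11.1 kN, N_AB = 11.1 kN.
σ_DE = N_DE/A_DE = -30500/1550 = -19.68 MPa.

-19.7 MPa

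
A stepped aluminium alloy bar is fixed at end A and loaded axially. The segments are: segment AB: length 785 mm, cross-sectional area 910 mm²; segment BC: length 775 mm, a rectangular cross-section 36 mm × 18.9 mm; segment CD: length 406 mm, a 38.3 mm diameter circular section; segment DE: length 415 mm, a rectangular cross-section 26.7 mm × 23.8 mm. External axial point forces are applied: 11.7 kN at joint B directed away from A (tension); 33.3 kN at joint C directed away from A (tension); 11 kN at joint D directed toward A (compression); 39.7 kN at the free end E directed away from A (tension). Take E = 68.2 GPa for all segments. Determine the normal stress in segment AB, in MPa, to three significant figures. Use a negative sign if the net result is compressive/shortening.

Internal axial forces (sectioning from the free end, tension +): N_DE = 39.7 kN, N_CD = 28.7 kN, N_BC = 62 kN, N_AB = 73.7 kN.
σ_AB = N_AB/A_AB = 73700/910 = 80.99 MPa.

81.0 MPa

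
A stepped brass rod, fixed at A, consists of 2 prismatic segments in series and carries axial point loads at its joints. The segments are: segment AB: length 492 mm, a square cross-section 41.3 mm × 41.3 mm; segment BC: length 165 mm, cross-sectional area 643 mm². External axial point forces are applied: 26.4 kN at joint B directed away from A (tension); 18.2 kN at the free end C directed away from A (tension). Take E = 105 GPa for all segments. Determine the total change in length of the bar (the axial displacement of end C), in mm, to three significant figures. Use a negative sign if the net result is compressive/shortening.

Internal axial forces (sectioning from the free end, tension +): N_BC = 18.2 kN, N_AB = 44.6 kN.
A_AB = 1706 mm².
δ_AB = 44600·492/(1706·105000) = 0.1225 mm
δ_BC = 18200·165/(643·105000) = 0.04448 mm
δ = Σδ_i = 0.167 mm.

0.167 mm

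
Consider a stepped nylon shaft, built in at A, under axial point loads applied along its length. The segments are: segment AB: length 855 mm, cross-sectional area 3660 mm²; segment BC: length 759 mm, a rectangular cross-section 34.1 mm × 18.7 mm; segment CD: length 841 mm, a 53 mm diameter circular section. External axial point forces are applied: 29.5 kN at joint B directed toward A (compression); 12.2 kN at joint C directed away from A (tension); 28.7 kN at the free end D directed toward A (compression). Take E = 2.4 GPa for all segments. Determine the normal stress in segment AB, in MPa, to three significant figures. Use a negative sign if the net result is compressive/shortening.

Internal axial forces (sectioning from the free end, tension +): N_CD = -28.7 kN, N_BC = -16.5 kN, N_AB = -46 kN.
σ_AB = N_AB/A_AB = -46000/3660 = -12.57 MPa.

-12.6 MPa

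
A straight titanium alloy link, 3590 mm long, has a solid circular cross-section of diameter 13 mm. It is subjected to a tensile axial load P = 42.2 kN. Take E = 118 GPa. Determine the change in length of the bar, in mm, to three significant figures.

A = 132.7 mm².
δ_mech = NL/(AE) = 42200·3590/(132.7·118000) = 9.673 mm.

9.67 mm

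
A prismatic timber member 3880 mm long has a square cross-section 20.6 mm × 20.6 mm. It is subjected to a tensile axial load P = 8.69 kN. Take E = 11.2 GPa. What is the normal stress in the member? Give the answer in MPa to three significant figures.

20.5 MPa

A = 424.4 mm².
σ = N/A = 8690/424.4 = 20.48 MPa.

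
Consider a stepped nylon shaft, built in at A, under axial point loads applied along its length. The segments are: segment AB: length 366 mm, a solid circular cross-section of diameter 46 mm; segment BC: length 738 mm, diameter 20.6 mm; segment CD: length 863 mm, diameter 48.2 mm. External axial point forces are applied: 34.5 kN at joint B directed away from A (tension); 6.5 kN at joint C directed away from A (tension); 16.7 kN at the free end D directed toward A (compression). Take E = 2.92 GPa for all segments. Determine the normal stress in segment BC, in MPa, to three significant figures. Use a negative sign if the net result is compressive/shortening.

Internal axial forces (sectioning from the free end, tension +): N_CD = -16.7 kN, N_BC = -10.2 kN, N_AB = 24.3 kN.
A_BC = 333.3 mm².
σ_BC = N_BC/A_BC = -10200/333.3 = -30.6 MPa.

-30.6 MPa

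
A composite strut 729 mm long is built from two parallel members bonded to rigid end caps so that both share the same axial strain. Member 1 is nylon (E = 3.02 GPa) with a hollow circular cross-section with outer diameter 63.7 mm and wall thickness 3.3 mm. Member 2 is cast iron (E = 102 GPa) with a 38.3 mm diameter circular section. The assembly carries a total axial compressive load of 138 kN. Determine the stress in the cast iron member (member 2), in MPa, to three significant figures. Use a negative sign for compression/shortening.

A_1 = 626.2 mm².
A_2 = 1152 mm².
Equal strain + equilibrium ⇒ each member carries load in proportion to AE: A₁E₁ = 1891000 N, A₂E₂ = 117500000 N, ΣAE = 119400000 N.
σ₂ = P·E₂/ΣAE = -138000·102000/119400000 = -117.9 MPa.

-118 MPa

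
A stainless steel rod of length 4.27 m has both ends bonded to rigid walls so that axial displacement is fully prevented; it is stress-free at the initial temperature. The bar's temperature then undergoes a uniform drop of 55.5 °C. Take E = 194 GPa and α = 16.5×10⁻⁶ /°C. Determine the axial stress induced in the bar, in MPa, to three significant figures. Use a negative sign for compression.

Free thermal expansion αLΔT = 16.5e-6 · 4270 · -55.5 = -3.91 mm.
The walls impose strain ε = −(-3.91)/4270 = 9.1575e-04; σ = Eε = 194000 · 9.1575e-04 = 177.7 MPa.

178 MPa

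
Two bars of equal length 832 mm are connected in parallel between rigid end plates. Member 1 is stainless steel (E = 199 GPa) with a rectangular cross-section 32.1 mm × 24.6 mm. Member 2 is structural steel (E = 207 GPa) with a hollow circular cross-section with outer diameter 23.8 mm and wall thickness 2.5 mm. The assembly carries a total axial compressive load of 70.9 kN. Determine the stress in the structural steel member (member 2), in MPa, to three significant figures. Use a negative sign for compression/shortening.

-76.5 MPa

A_1 = 789.7 mm².
A_2 = 167.3 mm².
Equal strain + equilibrium ⇒ each member carries load in proportion to AE: A₁E₁ = 157100000 N, A₂E₂ = 34630000 N, ΣAE = 191800000 N.
σ₂ = P·E₂/ΣAE = -70900·207000/191800000 = -76.53 MPa.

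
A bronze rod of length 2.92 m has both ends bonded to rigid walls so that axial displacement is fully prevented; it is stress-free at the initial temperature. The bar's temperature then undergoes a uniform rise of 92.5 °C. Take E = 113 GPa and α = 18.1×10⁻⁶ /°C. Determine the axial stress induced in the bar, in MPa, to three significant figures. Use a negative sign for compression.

-189 MPa

Free thermal expansion αLΔT = 18.1e-6 · 2920 · 92.5 = 4.889 mm.
The walls impose strain ε = −(4.889)/2920 = -1.6742e-03; σ = Eε = 113000 · -1.6742e-03 = -189.2 MPa.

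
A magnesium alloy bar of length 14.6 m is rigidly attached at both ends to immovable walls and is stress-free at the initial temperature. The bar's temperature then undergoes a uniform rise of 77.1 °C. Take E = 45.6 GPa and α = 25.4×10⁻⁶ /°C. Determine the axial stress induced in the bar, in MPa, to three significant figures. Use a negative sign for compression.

Free thermal expansion αLΔT = 25.4e-6 · 14600 · 77.1 = 28.59 mm.
The walls impose strain ε = −(28.59)/14600 = -1.9583e-03; σ = Eε = 45600 · -1.9583e-03 = -89.3 MPa.

-89.3 MPa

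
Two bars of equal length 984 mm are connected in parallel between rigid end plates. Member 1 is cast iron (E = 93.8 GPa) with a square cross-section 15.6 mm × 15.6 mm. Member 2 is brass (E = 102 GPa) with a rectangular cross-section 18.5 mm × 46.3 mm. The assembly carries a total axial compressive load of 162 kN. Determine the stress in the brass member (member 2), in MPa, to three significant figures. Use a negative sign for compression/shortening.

A_1 = 243.4 mm².
A_2 = 856.5 mm².
Equal strain + equilibrium ⇒ each member carries load in proportion to AE: A₁E₁ = 22830000 N, A₂E₂ = 87370000 N, ΣAE = 110200000 N.
σ₂ = P·E₂/ΣAE = -162000·102000/110200000 = -150 MPa.

-150 MPa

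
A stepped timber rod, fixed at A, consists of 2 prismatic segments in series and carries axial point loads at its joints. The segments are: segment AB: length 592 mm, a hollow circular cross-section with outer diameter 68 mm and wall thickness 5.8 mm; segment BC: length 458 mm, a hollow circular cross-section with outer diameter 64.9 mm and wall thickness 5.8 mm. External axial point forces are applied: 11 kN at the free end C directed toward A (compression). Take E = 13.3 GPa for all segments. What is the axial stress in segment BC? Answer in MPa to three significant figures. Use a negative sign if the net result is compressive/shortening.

-10.2 MPa

Internal axial forces (sectioning from the free end, tension +): N_BC = -11 kN, N_AB = -11 kN.
A_BC = 1077 mm².
σ_BC = N_BC/A_BC = -11000/1077 = -10.21 MPa.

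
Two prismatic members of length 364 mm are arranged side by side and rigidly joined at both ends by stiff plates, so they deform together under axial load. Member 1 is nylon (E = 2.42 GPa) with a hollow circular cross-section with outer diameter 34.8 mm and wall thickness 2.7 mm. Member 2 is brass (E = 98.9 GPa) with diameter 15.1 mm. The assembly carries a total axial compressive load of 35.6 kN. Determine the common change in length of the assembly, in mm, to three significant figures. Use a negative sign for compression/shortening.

A_1 = 272.3 mm².
A_2 = 179.1 mm².
Equal strain + equilibrium ⇒ each member carries load in proportion to AE: A₁E₁ = 658900 N, A₂E₂ = 17710000 N, ΣAE = 18370000 N.
δ = PL/ΣAE = -35600·364/18370000 = -0.7054 mm.

-0.705 mm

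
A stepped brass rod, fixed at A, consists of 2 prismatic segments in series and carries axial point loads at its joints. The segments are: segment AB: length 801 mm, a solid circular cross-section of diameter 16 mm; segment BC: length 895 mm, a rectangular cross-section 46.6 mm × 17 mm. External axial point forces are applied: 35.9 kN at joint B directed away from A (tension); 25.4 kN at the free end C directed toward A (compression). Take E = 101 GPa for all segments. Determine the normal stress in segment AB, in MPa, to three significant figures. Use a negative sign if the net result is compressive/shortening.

52.2 MPa

Internal axial forces (sectioning from the free end, tension +): N_BC = -25.4 kN, N_AB = 10.5 kN.
A_AB = 201.1 mm².
σ_AB = N_AB/A_AB = 10500/201.1 = 52.22 MPa.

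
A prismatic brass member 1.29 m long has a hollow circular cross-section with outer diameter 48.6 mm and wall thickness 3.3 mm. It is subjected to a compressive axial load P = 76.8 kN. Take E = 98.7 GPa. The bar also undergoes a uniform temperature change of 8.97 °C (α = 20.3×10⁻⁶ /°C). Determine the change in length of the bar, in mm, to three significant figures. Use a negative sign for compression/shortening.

A = 469.6 mm².
δ_mech = NL/(AE) = -76800·1290/(469.6·98700) = -2.137 mm.
δ_thermal = αLΔT = 20.3e-6·1290·8.97 = 0.2349 mm.
δ = δ_mech + δ_thermal = -1.902 mm.

-1.90 mm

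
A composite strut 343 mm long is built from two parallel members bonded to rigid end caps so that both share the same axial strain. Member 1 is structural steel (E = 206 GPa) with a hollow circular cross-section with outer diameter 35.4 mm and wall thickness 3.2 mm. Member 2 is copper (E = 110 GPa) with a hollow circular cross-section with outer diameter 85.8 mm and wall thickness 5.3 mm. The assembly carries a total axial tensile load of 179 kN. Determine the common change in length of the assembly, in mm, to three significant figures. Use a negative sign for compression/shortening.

0.287 mm

A_1 = 323.7 mm².
A_2 = 1340 mm².
Equal strain + equilibrium ⇒ each member carries load in proportion to AE: A₁E₁ = 66680000 N, A₂E₂ = 147400000 N, ΣAE = 214100000 N.
δ = PL/ΣAE = 179000·343/214100000 = 0.2867 mm.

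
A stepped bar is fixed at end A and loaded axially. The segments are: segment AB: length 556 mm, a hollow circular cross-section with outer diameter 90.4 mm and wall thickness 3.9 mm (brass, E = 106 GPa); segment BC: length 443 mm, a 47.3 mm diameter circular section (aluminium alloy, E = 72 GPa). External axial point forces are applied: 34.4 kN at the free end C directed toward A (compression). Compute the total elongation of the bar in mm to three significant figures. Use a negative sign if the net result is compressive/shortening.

-0.291 mm

Internal axial forces (sectioning from the free end, tension +): N_BC = -34.4 kN, N_AB = -34.4 kN.
A_AB = 1060 mm².
A_BC = 1757 mm².
δ_AB = -34400·556/(1060·106000) = -0.1703 mm
δ_BC = -34400·443/(1757·72000) = -0.1205 mm
δ = Σδ_i = -0.2907 mm.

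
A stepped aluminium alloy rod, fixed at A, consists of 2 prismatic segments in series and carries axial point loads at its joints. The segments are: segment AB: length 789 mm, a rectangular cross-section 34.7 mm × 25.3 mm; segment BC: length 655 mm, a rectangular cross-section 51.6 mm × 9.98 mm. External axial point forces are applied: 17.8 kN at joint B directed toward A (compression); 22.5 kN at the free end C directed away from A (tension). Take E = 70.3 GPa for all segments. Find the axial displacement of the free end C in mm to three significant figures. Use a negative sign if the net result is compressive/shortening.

0.467 mm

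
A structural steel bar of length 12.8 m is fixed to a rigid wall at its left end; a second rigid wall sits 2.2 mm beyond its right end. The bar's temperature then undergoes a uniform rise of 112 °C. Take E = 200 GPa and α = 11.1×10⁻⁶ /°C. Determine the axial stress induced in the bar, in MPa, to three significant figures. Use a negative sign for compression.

Free thermal expansion αLΔT = 11.1e-6 · 12800 · 112 = 15.91 mm.
The walls engage after the gap closes; constrained expansion = 15.91 − 2.2 = 13.71 mm.
The walls impose strain ε = −(13.71)/12800 = -1.0713e-03; σ = Eε = 200000 · -1.0713e-03 = -214.3 MPa.

-214 MPa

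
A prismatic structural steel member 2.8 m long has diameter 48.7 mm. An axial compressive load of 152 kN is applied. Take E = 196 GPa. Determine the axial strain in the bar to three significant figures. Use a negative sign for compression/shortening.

A = 1863 mm².
σ = N/A = -81.6 MPa; ε = σ/E = -81.6/196000 = -4.163e-04.

-4.16e-04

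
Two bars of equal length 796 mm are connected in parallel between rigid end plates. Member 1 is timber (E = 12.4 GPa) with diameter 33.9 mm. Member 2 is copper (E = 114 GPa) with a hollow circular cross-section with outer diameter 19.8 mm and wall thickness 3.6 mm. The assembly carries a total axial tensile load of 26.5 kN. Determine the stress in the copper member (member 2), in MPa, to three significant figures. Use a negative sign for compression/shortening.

94.2 MPa

A_1 = 902.6 mm².
A_2 = 183.2 mm².
Equal strain + equilibrium ⇒ each member carries load in proportion to AE: A₁E₁ = 11190000 N, A₂E₂ = 20890000 N, ΣAE = 32080000 N.
σ₂ = P·E₂/ΣAE = 26500·114000/32080000 = 94.17 MPa.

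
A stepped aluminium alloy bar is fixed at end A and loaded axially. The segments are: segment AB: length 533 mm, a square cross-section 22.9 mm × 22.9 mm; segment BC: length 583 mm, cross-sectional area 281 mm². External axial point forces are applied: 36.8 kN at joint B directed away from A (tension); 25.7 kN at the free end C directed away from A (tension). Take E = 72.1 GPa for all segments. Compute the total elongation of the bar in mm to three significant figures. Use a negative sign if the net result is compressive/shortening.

1.62 mm

Internal axial forces (sectioning from the free end, tension +): N_BC = 25.7 kN, N_AB = 62.5 kN.
A_AB = 524.4 mm².
δ_AB = 62500·533/(524.4·72100) = 0.8811 mm
δ_BC = 25700·583/(281·72100) = 0.7395 mm
δ = Σδ_i = 1.621 mm.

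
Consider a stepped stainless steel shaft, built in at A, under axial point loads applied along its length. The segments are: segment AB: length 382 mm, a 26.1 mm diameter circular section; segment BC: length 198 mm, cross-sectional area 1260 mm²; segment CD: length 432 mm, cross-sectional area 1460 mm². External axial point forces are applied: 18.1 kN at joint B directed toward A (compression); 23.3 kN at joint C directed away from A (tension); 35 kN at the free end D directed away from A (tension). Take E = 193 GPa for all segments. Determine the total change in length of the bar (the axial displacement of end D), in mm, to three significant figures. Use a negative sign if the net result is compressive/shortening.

0.250 mm

Internal axial forces (sectioning from the free end, tension +): N_CD = 35 kN, N_BC = 58.3 kN, N_AB = 40.2 kN.
A_AB = 535 mm².
δ_AB = 40200·382/(535·193000) = 0.1487 mm
δ_BC = 58300·198/(1260·193000) = 0.04747 mm
δ_CD = 35000·432/(1460·193000) = 0.05366 mm
δ = Σδ_i = 0.2498 mm.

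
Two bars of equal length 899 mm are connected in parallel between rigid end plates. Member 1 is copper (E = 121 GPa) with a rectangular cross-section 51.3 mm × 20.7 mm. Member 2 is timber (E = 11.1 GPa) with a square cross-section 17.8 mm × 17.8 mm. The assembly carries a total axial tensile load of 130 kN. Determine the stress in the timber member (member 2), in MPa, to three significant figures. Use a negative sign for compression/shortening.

A_1 = 1062 mm².
A_2 = 316.8 mm².
Equal strain + equilibrium ⇒ each member carries load in proportion to AE: A₁E₁ = 128500000 N, A₂E₂ = 3517000 N, ΣAE = 132000000 N.
σ₂ = P·E₂/ΣAE = 130000·11100/132000000 = 10.93 MPa.

10.9 MPa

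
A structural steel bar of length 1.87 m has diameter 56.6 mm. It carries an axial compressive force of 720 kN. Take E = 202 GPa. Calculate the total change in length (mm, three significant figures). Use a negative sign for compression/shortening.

A = 2516 mm².
δ_mech = NL/(AE) = -720000·1870/(2516·202000) = -2.649 mm.

-2.65 mm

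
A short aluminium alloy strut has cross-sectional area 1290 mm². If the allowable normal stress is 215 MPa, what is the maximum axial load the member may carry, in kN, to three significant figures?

P_max = σ_allow · A = 215 · 1290 = 277400 N = 277.4 kN.

277 kN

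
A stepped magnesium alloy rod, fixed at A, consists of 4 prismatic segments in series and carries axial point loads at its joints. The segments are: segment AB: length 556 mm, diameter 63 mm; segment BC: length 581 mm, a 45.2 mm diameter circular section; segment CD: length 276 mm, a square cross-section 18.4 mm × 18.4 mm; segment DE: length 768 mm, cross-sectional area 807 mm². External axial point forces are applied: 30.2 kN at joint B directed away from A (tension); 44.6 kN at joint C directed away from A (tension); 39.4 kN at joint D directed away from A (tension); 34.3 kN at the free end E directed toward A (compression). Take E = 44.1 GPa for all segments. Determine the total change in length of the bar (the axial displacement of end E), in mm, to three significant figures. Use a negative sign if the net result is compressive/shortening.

Internal axial forces (sectioning from the free end, tension +): N_DE = -34.3 kN, N_CD = 5.1 kN, N_BC = 49.7 kN, N_AB = 79.9 kN.
A_AB = 3117 mm².
A_BC = 1605 mm².
A_CD = 338.6 mm².
δ_AB = 79900·556/(3117·44100) = 0.3232 mm
δ_BC = 49700·581/(1605·44100) = 0.4081 mm
δ_CD = 5100·276/(338.6·44100) = 0.09428 mm
δ_DE = -34300·768/(807·44100) = -0.7402 mm
δ = Σδ_i = 0.08531 mm.

0.0853 mm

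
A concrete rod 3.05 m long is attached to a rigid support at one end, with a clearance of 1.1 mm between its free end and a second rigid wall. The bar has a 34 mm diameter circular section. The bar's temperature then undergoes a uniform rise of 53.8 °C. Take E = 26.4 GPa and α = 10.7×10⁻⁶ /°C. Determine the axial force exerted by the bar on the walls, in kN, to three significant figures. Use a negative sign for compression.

-5.15 kN

Free thermal expansion αLΔT = 10.7e-6 · 3050 · 53.8 = 1.756 mm.
The walls engage after the gap closes; constrained expansion = 1.756 − 1.1 = 0.6558 mm.
The walls impose strain ε = −(0.6558)/3050 = -2.1500e-04; σ = Eε = 26400 · -2.1500e-04 = -5.676 MPa.
Wall reaction R = σ·A = -5.676·907.9 = -5153 N = -5.153 kN.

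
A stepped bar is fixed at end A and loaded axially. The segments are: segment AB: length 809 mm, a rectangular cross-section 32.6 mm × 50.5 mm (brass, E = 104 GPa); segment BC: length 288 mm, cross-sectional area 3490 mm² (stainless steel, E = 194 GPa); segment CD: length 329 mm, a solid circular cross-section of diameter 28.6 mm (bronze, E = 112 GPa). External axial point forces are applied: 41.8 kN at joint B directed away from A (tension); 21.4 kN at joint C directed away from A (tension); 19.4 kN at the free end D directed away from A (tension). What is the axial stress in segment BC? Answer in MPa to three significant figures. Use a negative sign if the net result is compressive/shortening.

Internal axial forces (sectioning from the free end, tension +): N_CD = 19.4 kN, N_BC = 40.8 kN, N_AB = 82.6 kN.
σ_BC = N_BC/A_BC = 40800/3490 = 11.69 MPa.

11.7 MPa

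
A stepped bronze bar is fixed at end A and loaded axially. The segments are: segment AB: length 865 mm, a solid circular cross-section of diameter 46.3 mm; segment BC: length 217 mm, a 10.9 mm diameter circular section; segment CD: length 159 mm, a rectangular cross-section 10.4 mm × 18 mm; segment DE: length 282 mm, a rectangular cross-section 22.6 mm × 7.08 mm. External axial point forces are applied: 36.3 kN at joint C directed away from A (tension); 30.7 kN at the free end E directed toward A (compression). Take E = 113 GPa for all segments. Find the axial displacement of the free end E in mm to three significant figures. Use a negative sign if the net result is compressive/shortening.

Internal axial forces (sectioning from the free end, tension +): N_DE = -30.7 kN, N_CD = -30.7 kN, N_BC = 5.6 kN, N_AB = 5.6 kN.
A_AB = 1684 mm².
A_BC = 93.31 mm².
A_CD = 187.2 mm².
A_DE = 160 mm².
δ_AB = 5600·865/(1684·113000) = 0.02546 mm
δ_BC = 5600·217/(93.31·113000) = 0.1152 mm
δ_CD = -30700·159/(187.2·113000) = -0.2308 mm
δ_DE = -30700·282/(160·113000) = -0.4788 mm
δ = Σδ_i = -0.5689 mm.

-0.569 mm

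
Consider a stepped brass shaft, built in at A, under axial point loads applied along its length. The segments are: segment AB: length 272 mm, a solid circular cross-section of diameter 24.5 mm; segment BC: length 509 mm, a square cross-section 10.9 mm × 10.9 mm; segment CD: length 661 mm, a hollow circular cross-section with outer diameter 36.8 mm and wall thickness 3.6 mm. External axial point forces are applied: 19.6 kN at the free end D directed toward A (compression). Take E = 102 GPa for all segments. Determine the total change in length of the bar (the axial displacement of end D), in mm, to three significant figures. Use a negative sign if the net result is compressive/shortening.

-1.27 mm

Internal axial forces (sectioning from the free end, tension +): N_CD = -19.6 kN, N_BC = -19.6 kN, N_AB = -19.6 kN.
A_AB = 471.4 mm².
A_BC = 118.8 mm².
A_CD = 375.5 mm².
δ_AB = -19600·272/(471.4·102000) = -0.1109 mm
δ_BC = -19600·509/(118.8·102000) = -0.8232 mm
δ_CD = -19600·661/(375.5·102000) = -0.3383 mm
δ = Σδ_i = -1.272 mm.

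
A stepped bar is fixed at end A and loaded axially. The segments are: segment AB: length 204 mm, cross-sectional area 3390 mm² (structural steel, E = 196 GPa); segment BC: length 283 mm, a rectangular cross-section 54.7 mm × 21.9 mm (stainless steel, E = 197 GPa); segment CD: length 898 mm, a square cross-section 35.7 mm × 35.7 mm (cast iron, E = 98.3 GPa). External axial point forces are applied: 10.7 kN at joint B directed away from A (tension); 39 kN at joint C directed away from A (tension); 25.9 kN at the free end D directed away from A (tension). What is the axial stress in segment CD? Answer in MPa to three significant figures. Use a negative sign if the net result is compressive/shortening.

Internal axial forces (sectioning from the free end, tension +): N_CD = 25.9 kN, N_BC = 64.9 kN, N_AB = 75.6 kN.
A_CD = 1274 mm².
σ_CD = N_CD/A_CD = 25900/1274 = 20.32 MPa.

20.3 MPa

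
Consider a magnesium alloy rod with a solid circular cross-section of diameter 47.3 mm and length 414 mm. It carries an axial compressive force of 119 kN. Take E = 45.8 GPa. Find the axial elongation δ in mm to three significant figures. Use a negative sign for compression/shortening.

A = 1757 mm².
δ_mech = NL/(AE) = -119000·414/(1757·45800) = -0.6122 mm.

-0.612 mm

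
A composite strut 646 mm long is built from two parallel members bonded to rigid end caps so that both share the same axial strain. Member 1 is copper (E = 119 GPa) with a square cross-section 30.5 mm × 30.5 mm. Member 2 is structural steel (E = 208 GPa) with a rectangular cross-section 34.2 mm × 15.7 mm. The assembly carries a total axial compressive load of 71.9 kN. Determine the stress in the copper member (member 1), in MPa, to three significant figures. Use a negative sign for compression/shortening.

A_1 = 930.2 mm².
A_2 = 536.9 mm².
Equal strain + equilibrium ⇒ each member carries load in proportion to AE: A₁E₁ = 110700000 N, A₂E₂ = 111700000 N, ΣAE = 222400000 N.
σ₁ = P·E₁/ΣAE = -71900·119000/222400000 = -38.47 MPa.

-38.5 MPa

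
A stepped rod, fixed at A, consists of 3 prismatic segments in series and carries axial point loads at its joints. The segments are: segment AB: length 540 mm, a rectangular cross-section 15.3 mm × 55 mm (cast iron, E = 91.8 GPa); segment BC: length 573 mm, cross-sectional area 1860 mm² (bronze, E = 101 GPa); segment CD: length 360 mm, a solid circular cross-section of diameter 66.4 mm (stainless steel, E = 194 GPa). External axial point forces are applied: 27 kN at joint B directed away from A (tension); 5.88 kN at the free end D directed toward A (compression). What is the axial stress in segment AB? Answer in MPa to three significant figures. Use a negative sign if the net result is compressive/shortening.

Internal axial forces (sectioning from the free end, tension +): N_CD = -5.88 kN, N_BC = -5.88 kN, N_AB = 21.12 kN.
A_AB = 841.5 mm².
σ_AB = N_AB/A_AB = 21120/841.5 = 25.1 MPa.

25.1 MPa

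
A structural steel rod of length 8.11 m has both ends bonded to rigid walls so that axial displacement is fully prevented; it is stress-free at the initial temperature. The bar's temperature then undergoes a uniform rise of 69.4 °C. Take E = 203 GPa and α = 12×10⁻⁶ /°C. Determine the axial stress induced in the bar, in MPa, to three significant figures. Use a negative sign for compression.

-169 MPa

Free thermal expansion αLΔT = 12e-6 · 8110 · 69.4 = 6.754 mm.
The walls impose strain ε = −(6.754)/8110 = -8.3280e-04; σ = Eε = 203000 · -8.3280e-04 = -169.1 MPa.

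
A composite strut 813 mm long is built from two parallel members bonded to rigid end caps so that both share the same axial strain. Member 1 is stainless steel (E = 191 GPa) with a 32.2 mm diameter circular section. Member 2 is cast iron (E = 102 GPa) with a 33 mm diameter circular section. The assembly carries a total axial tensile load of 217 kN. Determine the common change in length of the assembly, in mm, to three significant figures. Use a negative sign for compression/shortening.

0.727 mm

A_1 = 814.3 mm².
A_2 = 855.3 mm².
Equal strain + equilibrium ⇒ each member carries load in proportion to AE: A₁E₁ = 155500000 N, A₂E₂ = 87240000 N, ΣAE = 242800000 N.
δ = PL/ΣAE = 217000·813/242800000 = 0.7267 mm.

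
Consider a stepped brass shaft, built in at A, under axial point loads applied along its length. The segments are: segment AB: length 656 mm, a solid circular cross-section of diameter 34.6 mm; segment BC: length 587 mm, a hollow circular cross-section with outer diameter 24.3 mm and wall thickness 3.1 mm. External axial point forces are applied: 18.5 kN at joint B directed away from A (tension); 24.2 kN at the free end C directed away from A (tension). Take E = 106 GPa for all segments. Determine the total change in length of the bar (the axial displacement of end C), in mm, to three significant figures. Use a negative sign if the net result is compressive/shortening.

Internal axial forces (sectioning from the free end, tension +): N_BC = 24.2 kN, N_AB = 42.7 kN.
A_AB = 940.2 mm².
A_BC = 206.5 mm².
δ_AB = 42700·656/(940.2·106000) = 0.2811 mm
δ_BC = 24200·587/(206.5·106000) = 0.6491 mm
δ = Σδ_i = 0.9301 mm.

0.930 mm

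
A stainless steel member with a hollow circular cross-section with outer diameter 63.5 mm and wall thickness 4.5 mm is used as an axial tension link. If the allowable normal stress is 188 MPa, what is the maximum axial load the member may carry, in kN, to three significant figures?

A = 834.1 mm².
P_max = σ_allow · A = 188 · 834.1 = 156800 N = 156.8 kN.

157 kN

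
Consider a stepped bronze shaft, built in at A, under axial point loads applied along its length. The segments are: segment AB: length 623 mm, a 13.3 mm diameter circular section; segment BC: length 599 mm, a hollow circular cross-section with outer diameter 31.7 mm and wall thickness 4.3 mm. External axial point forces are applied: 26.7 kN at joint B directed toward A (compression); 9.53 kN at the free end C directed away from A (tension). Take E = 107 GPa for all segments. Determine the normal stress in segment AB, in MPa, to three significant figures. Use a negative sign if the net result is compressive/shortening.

-124 MPa

Internal axial forces (sectioning from the free end, tension +): N_BC = 9.53 kN, N_AB = -17.17 kN.
A_AB = 138.9 mm².
σ_AB = N_AB/A_AB = -17170/138.9 = -123.6 MPa.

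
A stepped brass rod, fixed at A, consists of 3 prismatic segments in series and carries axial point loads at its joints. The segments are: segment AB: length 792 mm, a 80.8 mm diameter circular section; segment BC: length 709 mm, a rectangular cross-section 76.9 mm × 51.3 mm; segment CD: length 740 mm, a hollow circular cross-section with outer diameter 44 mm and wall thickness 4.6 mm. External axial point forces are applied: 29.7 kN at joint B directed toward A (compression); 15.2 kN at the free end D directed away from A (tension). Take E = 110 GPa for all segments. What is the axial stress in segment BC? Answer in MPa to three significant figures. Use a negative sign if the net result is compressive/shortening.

3.85 MPa

Internal axial forces (sectioning from the free end, tension +): N_CD = 15.2 kN, N_BC = 15.2 kN, N_AB = -14.5 kN.
A_BC = 3945 mm².
σ_BC = N_BC/A_BC = 15200/3945 = 3.853 MPa.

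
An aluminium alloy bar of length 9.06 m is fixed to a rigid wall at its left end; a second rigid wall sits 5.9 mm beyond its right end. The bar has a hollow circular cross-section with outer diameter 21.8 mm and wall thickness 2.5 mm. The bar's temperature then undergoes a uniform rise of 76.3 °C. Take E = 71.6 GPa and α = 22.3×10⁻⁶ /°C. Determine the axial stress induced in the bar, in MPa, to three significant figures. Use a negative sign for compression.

-75.2 MPa

Free thermal expansion αLΔT = 22.3e-6 · 9060 · 76.3 = 15.42 mm.
The walls engage after the gap closes; constrained expansion = 15.42 − 5.9 = 9.515 mm.
The walls impose strain ε = −(9.515)/9060 = -1.0503e-03; σ = Eε = 71600 · -1.0503e-03 = -75.2 MPa.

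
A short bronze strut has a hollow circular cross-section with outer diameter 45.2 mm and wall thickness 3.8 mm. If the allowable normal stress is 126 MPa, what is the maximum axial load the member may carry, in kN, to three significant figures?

A = 494.2 mm².
P_max = σ_allow · A = 126 · 494.2 = 62270 N = 62.27 kN.

62.3 kN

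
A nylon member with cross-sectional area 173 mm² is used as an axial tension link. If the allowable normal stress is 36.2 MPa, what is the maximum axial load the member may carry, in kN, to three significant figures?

P_max = σ_allow · A = 36.2 · 173 = 6263 N = 6.263 kN.

6.26 kN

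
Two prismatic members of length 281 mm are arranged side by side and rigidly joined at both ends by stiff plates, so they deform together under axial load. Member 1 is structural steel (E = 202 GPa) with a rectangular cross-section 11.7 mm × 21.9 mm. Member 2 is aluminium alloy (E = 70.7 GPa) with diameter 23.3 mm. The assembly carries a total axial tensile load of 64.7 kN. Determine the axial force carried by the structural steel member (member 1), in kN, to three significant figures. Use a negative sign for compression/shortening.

A_1 = 256.2 mm².
A_2 = 426.4 mm².
Equal strain + equilibrium ⇒ each member carries load in proportion to AE: A₁E₁ = 51760000 N, A₂E₂ = 30150000 N, ΣAE = 81900000 N.
F₁ = P·A₁E₁/ΣAE = 64700·51760000/81900000 = 40890 N.

40.9 kN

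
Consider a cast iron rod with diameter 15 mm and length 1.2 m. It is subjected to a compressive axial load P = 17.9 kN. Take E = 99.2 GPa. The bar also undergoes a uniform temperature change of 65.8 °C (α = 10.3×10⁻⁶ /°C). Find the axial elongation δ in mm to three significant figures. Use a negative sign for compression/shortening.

A = 176.7 mm².
δ_mech = NL/(AE) = -17900·1200/(176.7·99200) = -1.225 mm.
δ_thermal = αLΔT = 10.3e-6·1200·65.8 = 0.8133 mm.
δ = δ_mech + δ_thermal = -0.412 mm.

-0.412 mm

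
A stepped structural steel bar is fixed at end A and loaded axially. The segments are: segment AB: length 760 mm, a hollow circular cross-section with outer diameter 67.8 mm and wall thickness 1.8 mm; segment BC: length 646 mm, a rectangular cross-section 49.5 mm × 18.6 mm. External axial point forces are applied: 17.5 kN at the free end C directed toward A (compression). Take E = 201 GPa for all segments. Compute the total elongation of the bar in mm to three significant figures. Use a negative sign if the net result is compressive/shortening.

Internal axial forces (sectioning from the free end, tension +): N_BC = -17.5 kN, N_AB = -17.5 kN.
A_AB = 373.2 mm².
A_BC = 920.7 mm².
δ_AB = -17500·760/(373.2·201000) = -0.1773 mm
δ_BC = -17500·646/(920.7·201000) = -0.06109 mm
δ = Σδ_i = -0.2384 mm.

-0.238 mm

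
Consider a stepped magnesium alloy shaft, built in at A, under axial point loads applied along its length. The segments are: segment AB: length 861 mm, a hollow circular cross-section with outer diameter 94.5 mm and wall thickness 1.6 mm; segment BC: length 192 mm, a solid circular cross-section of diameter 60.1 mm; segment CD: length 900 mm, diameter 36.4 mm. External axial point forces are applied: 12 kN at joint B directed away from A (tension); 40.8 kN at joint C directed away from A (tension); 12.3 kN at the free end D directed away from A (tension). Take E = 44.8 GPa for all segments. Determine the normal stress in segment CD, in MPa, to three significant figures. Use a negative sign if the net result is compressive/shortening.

11.8 MPa

Internal axial forces (sectioning from the free end, tension +): N_CD = 12.3 kN, N_BC = 53.1 kN, N_AB = 65.1 kN.
A_CD = 1041 mm².
σ_CD = N_CD/A_CD = 12300/1041 = 11.82 MPa.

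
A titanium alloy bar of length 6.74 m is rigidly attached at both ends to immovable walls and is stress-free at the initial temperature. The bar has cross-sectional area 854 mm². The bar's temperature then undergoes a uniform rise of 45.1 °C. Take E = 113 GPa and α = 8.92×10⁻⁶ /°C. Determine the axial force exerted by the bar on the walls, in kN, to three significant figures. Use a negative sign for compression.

-38.8 kN

Free thermal expansion αLΔT = 8.92e-6 · 6740 · 45.1 = 2.711 mm.
The walls impose strain ε = −(2.711)/6740 = -4.0229e-04; σ = Eε = 113000 · -4.0229e-04 = -45.46 MPa.
Wall reaction R = σ·A = -45.46·854 = -38820 N = -38.82 kN.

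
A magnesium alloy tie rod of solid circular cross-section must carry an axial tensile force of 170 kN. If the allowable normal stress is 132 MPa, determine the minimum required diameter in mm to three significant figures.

Required area A ≥ P/σ_allow = 170000/132 = 1288 mm².
For a solid circular section, d ≥ √(4A/π) = 40.49 mm.

40.5 mm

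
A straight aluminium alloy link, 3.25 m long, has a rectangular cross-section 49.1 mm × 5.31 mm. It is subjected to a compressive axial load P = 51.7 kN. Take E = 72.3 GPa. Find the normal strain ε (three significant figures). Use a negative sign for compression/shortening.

-0.00274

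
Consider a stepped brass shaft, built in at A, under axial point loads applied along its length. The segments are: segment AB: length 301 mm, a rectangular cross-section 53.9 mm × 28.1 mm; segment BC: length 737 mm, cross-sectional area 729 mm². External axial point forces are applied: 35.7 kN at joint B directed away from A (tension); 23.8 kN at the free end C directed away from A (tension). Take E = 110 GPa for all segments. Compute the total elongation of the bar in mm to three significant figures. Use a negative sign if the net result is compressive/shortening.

0.326 mm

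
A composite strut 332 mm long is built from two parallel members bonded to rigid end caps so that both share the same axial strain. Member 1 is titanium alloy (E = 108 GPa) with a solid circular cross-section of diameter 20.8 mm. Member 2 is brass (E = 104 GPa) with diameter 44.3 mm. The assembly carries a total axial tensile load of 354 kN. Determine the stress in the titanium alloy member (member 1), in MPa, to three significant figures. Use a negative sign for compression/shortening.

A_1 = 339.8 mm².
A_2 = 1541 mm².
Equal strain + equilibrium ⇒ each member carries load in proportion to AE: A₁E₁ = 36700000 N, A₂E₂ = 160300000 N, ΣAE = 197000000 N.
σ₁ = P·E₁/ΣAE = 354000·108000/197000000 = 194.1 MPa.

194 MPa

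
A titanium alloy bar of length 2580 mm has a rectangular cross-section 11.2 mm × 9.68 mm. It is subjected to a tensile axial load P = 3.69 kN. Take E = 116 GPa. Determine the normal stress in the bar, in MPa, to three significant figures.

A = 108.4 mm².
σ = N/A = 3690/108.4 = 34.04 MPa.

34.0 MPa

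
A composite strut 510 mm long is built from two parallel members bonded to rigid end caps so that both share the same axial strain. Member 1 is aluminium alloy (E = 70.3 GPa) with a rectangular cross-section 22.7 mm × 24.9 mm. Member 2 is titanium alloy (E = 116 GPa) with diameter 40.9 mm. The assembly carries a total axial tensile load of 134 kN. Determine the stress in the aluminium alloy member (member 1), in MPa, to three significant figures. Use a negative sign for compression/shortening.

A_1 = 565.2 mm².
A_2 = 1314 mm².
Equal strain + equilibrium ⇒ each member carries load in proportion to AE: A₁E₁ = 39740000 N, A₂E₂ = 152400000 N, ΣAE = 192100000 N.
σ₁ = P·E₁/ΣAE = 134000·70300/192100000 = 49.03 MPa.

49.0 MPa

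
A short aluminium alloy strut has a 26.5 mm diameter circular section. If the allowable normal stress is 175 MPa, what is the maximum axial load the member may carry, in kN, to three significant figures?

96.5 kN

A = 551.5 mm².
P_max = σ_allow · A = 175 · 551.5 = 96520 N = 96.52 kN.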